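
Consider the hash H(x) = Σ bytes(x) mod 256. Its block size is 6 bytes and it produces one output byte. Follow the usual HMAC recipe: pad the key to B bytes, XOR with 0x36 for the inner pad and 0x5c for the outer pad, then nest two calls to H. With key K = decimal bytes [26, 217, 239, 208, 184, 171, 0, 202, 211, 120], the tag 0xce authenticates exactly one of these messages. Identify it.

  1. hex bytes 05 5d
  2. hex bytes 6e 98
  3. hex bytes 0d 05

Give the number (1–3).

1

Key decimal bytes [26, 217, 239, 208, 184, 171, 0, 202, 211, 120] = 1a d9 ef d0 b8 ab 00 ca d3 78 is 10 bytes > B = 6, so hash it first: H(key) = 2a, then zero-pad to 6 bytes: K' = 2a 00 00 00 00 00.
K' ⊕ ipad = 1c 36 36 36 36 36; K' ⊕ opad = 76 5c 5c 5c 5c 5c.
m1: inner = H(1c 36 36 36 36 36 05 5d) = 8c; tag = H(76 5c 5c 5c 5c 5c 8c) = ce ← matches
m2: inner = H(1c 36 36 36 36 36 6e 98) = 30; tag = H(76 5c 5c 5c 5c 5c 30) = 72
m3: inner = H(1c 36 36 36 36 36 0d 05) = 3c; tag = H(76 5c 5c 5c 5c 5c 3c) = 7e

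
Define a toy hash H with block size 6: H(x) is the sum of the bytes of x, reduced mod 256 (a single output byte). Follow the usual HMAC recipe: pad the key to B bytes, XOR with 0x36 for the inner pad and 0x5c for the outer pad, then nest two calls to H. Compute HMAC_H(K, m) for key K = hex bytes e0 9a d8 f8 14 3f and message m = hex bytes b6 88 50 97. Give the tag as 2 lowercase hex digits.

Key hex bytes e0 9a d8 f8 14 3f is exactly B = 6 bytes: K' = e0 9a d8 f8 14 3f.
K' ⊕ ipad = d6 ac ee ce 22 09.  K' ⊕ opad = bc c6 84 a4 48 63.
Inner input = (K'⊕ipad) ∥ m = d6 ac ee ce 22 09 ∥ b6 88 50 97.
Inner hash: sum = 214+172+238+206+34+9+182+136+80+151 = 1422; mod 256 = 142 → 8e.
Outer input = (K'⊕opad) ∥ inner = bc c6 84 a4 48 63 ∥ 8e.
Outer hash (tag): sum = 188+198+132+164+72+99+142 = 995; mod 256 = 227 → e3.

e3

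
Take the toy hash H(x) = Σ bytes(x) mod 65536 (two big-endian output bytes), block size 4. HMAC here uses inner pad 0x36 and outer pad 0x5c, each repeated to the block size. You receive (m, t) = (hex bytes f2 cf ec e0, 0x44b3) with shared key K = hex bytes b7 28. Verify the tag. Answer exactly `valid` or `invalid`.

invalid

Key hex bytes b7 28 is 2 bytes ≤ B = 4; zero-pad to 4 bytes: K' = b7 28 00 00.
K' ⊕ ipad = 81 1e 36 36; K' ⊕ opad = eb 74 5c 5c.
Inner hash: sum = 129+30+54+54+242+207+236+224 = 1176 → 04 98.
Outer hash (recomputed tag): sum = 235+116+92+92+4+152 = 691 → 02 b3.
Recomputed tag = 02b3; claimed = 44b3 → mismatch.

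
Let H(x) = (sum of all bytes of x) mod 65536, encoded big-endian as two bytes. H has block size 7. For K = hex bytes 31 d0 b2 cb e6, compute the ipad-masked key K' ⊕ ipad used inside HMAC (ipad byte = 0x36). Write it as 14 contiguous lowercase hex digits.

Key hex bytes 31 d0 b2 cb e6 is 5 bytes ≤ B = 7; zero-pad to 7 bytes: K' = 31 d0 b2 cb e6 00 00.
XOR each byte with 0x36: 31⊕36=07, d0⊕36=e6, b2⊕36=84, cb⊕36=fd, e6⊕36=d0, 00⊕36=36, 00⊕36=36.

07e684fdd03636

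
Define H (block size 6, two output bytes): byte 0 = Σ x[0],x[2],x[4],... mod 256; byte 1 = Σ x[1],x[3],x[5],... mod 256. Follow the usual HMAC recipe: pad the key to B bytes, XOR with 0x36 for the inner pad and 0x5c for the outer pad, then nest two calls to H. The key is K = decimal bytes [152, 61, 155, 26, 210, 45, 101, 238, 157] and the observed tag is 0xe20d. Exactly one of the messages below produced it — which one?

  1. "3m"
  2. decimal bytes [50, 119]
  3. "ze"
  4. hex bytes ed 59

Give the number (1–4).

Key decimal bytes [152, 61, 155, 26, 210, 45, 101, 238, 157] = 98 3d 9b 1a d2 2d 65 ee 9d is 9 bytes > B = 6, so hash it first: H(key) = 07 72, then zero-pad to 6 bytes: K' = 07 72 00 00 00 00.
K' ⊕ ipad = 31 44 36 36 36 36; K' ⊕ opad = 5b 2e 5c 5c 5c 5c.
m1: inner = H(31 44 36 36 36 36 33 6d) = d0 1d; tag = H(5b 2e 5c 5c 5c 5c d0 1d) = e303
m2: inner = H(31 44 36 36 36 36 32 77) = cf 27; tag = H(5b 2e 5c 5c 5c 5c cf 27) = e20d ← matches
m3: inner = H(31 44 36 36 36 36 7a 65) = 17 15; tag = H(5b 2e 5c 5c 5c 5c 17 15) = 2afb
m4: inner = H(31 44 36 36 36 36 ed 59) = 8a 09; tag = H(5b 2e 5c 5c 5c 5c 8a 09) = 9def

2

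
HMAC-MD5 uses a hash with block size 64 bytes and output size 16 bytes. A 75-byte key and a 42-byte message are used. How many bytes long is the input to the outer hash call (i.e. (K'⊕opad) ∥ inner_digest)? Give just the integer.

80

Key is 75 > 64 bytes, so it is hashed to 16 bytes then zero-padded to 64: |K'| = 64.
Outer input = (K'⊕opad) ∥ H(inner) → 64 + 16 = 80 bytes.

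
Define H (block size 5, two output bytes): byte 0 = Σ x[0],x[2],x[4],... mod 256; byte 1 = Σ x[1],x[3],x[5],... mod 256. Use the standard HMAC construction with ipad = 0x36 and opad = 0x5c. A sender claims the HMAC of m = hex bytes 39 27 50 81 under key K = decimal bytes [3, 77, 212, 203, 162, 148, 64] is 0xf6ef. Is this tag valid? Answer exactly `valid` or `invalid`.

Key decimal bytes [3, 77, 212, 203, 162, 148, 64] = 03 4d d4 cb a2 94 40 is 7 bytes > B = 5, so hash it first: H(key) = b9 ac, then zero-pad to 5 bytes: K' = b9 ac 00 00 00.
K' ⊕ ipad = 8f 9a 36 36 36; K' ⊕ opad = e5 f0 5c 5c 5c.
Inner hash: even-index sum = 419 mod 256 = 163; odd-index sum = 345 mod 256 = 89 → a3 59.
Outer hash (recomputed tag): even-index sum = 502 mod 256 = 246; odd-index sum = 495 mod 256 = 239 → f6 ef.
Recomputed tag = f6ef; claimed = f6ef → match.

valid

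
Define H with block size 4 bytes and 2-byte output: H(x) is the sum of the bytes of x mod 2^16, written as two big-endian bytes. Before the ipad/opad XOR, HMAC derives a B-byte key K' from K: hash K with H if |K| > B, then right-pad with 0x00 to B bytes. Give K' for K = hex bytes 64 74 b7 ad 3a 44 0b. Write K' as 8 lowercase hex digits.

|K| = 7 > B = 4, so first hash the key.
H(K): sum = 100+116+183+173+58+68+11 = 709 → 02 c5.
Zero-pad H(K) = 02 c5 to 4 bytes: K' = 02 c5 00 00.

02c50000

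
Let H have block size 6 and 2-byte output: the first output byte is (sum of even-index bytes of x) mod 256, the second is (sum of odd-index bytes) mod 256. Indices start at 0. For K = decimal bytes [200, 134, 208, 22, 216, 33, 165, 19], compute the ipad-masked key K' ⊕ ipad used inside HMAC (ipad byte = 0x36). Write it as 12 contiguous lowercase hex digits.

Key decimal bytes [200, 134, 208, 22, 216, 33, 165, 19] = c8 86 d0 16 d8 21 a5 13 is 8 bytes > B = 6, so hash it first: H(key) = 15 d0, then zero-pad to 6 bytes: K' = 15 d0 00 00 00 00.
XOR each byte with 0x36: 15⊕36=23, d0⊕36=e6, 00⊕36=36, 00⊕36=36, 00⊕36=36, 00⊕36=36.

23e636363636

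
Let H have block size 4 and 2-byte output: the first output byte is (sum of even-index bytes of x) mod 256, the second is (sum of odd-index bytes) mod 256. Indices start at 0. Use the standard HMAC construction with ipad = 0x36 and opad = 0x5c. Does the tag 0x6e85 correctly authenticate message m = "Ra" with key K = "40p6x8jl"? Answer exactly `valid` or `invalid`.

Key "40p6x8jl" = 34 30 70 36 78 38 6a 6c is 8 bytes > B = 4, so hash it first: H(key) = 86 0a, then zero-pad to 4 bytes: K' = 86 0a 00 00.
K' ⊕ ipad = b0 3c 36 36; K' ⊕ opad = da 56 5c 5c.
Inner hash: even-index sum = 312 mod 256 = 56; odd-index sum = 211 mod 256 = 211 → 38 d3.
Outer hash (recomputed tag): even-index sum = 366 mod 256 = 110; odd-index sum = 389 mod 256 = 133 → 6e 85.
Recomputed tag = 6e85; claimed = 6e85 → match.

valid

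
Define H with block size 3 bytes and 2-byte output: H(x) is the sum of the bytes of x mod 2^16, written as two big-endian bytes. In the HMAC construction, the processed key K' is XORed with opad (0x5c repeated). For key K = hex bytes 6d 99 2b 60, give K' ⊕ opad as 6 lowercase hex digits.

5dcd5c

Key hex bytes 6d 99 2b 60 is 4 bytes > B = 3, so hash it first: H(key) = 01 91, then zero-pad to 3 bytes: K' = 01 91 00.
XOR each byte with 0x5c: 01⊕5c=5d, 91⊕5c=cd, 00⊕5c=5c.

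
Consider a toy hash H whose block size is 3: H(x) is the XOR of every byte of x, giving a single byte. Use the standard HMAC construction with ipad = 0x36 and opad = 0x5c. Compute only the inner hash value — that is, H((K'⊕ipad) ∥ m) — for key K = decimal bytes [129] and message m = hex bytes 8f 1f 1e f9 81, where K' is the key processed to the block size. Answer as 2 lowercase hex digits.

41

Key decimal bytes [129] = 81 is 1 byte ≤ B = 3; zero-pad to 3 bytes: K' = 81 00 00.
K' ⊕ ipad = b7 36 36.
Inner input = b7 36 36 ∥ 8f 1f 1e f9 81.
Inner hash: XOR b7⊕36⊕36⊕8f⊕1f⊕1e⊕f9⊕81 = 41.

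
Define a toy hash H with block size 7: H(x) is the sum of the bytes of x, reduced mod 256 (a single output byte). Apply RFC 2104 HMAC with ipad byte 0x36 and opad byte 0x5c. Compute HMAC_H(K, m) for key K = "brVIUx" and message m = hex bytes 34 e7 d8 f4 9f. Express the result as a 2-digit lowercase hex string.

f8

Key "brVIUx" = 62 72 56 49 55 78 is 6 bytes ≤ B = 7; zero-pad to 7 bytes: K' = 62 72 56 49 55 78 00.
K' ⊕ ipad = 54 44 60 7f 63 4e 36.  K' ⊕ opad = 3e 2e 0a 15 09 24 5c.
Inner input = (K'⊕ipad) ∥ m = 54 44 60 7f 63 4e 36 ∥ 34 e7 d8 f4 9f.
Inner hash: sum = 84+68+96+127+99+78+54+52+231+216+244+159 = 1508; mod 256 = 228 → e4.
Outer input = (K'⊕opad) ∥ inner = 3e 2e 0a 15 09 24 5c ∥ e4.
Outer hash (tag): sum = 62+46+10+21+9+36+92+228 = 504; mod 256 = 248 → f8.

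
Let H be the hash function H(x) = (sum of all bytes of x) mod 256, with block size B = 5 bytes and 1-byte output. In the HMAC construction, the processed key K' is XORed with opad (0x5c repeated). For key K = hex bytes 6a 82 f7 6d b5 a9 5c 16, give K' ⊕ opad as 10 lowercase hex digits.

7c5c5c5c5c

Key hex bytes 6a 82 f7 6d b5 a9 5c 16 is 8 bytes > B = 5, so hash it first: H(key) = 20, then zero-pad to 5 bytes: K' = 20 00 00 00 00.
XOR each byte with 0x5c: 20⊕5c=7c, 00⊕5c=5c, 00⊕5c=5c, 00⊕5c=5c, 00⊕5c=5c.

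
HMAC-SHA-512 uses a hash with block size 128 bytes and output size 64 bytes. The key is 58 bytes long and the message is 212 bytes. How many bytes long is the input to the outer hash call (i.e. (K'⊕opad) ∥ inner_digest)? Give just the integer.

192

Key is 58 ≤ 128 bytes, zero-padded: |K'| = 128.
Outer input = (K'⊕opad) ∥ H(inner) → 128 + 64 = 192 bytes.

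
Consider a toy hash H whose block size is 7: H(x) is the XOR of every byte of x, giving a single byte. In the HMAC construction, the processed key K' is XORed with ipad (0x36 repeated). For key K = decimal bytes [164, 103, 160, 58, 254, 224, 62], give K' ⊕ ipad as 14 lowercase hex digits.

9251960cc8d608

Key decimal bytes [164, 103, 160, 58, 254, 224, 62] = a4 67 a0 3a fe e0 3e is exactly B = 7 bytes: K' = a4 67 a0 3a fe e0 3e.
XOR each byte with 0x36: a4⊕36=92, 67⊕36=51, a0⊕36=96, 3a⊕36=0c, fe⊕36=c8, e0⊕36=d6, 3e⊕36=08.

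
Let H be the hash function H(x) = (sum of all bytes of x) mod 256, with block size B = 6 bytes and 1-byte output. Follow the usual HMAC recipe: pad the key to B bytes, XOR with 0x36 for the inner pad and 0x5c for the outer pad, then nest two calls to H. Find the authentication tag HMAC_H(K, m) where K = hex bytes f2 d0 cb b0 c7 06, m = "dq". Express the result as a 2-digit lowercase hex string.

Key hex bytes f2 d0 cb b0 c7 06 is exactly B = 6 bytes: K' = f2 d0 cb b0 c7 06.
K' ⊕ ipad = c4 e6 fd 86 f1 30.  K' ⊕ opad = ae 8c 97 ec 9b 5a.
Inner input = (K'⊕ipad) ∥ m = c4 e6 fd 86 f1 30 ∥ 64 71.
Inner hash: sum = 196+230+253+134+241+48+100+113 = 1315; mod 256 = 35 → 23.
Outer input = (K'⊕opad) ∥ inner = ae 8c 97 ec 9b 5a ∥ 23.
Outer hash (tag): sum = 174+140+151+236+155+90+35 = 981; mod 256 = 213 → d5.

d5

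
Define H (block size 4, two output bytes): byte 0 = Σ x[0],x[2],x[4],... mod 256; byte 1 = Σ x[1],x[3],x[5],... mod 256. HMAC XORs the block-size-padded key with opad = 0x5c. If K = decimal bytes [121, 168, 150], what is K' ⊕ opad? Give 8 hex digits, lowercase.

25f4ca5c

Key decimal bytes [121, 168, 150] = 79 a8 96 is 3 bytes ≤ B = 4; zero-pad to 4 bytes: K' = 79 a8 96 00.
XOR each byte with 0x5c: 79⊕5c=25, a8⊕5c=f4, 96⊕5c=ca, 00⊕5c=5c.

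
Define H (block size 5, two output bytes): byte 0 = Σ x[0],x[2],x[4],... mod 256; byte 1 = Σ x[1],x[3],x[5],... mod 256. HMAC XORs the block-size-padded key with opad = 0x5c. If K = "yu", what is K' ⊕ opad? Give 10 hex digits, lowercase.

Key "yu" = 79 75 is 2 bytes ≤ B = 5; zero-pad to 5 bytes: K' = 79 75 00 00 00.
XOR each byte with 0x5c: 79⊕5c=25, 75⊕5c=29, 00⊕5c=5c, 00⊕5c=5c, 00⊕5c=5c.

25295c5c5c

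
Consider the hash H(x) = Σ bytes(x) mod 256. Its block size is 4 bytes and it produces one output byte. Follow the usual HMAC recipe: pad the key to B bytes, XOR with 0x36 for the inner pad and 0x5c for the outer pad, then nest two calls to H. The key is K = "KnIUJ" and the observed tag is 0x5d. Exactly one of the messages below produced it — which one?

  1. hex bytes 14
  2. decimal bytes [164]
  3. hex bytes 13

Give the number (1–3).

Key "KnIUJ" = 4b 6e 49 55 4a is 5 bytes > B = 4, so hash it first: H(key) = a1, then zero-pad to 4 bytes: K' = a1 00 00 00.
K' ⊕ ipad = 97 36 36 36; K' ⊕ opad = fd 5c 5c 5c.
m1: inner = H(97 36 36 36 14) = 4d; tag = H(fd 5c 5c 5c 4d) = 5e
m2: inner = H(97 36 36 36 a4) = dd; tag = H(fd 5c 5c 5c dd) = ee
m3: inner = H(97 36 36 36 13) = 4c; tag = H(fd 5c 5c 5c 4c) = 5d ← matches

3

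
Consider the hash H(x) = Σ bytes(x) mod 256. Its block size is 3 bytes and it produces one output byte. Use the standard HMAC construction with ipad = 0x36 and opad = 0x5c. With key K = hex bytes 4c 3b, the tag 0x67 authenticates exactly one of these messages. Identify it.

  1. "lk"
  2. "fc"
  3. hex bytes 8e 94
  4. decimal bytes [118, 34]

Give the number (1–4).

Key hex bytes 4c 3b is 2 bytes ≤ B = 3; zero-pad to 3 bytes: K' = 4c 3b 00.
K' ⊕ ipad = 7a 0d 36; K' ⊕ opad = 10 67 5c.
m1: inner = H(7a 0d 36 6c 6b) = 94; tag = H(10 67 5c 94) = 67 ← matches
m2: inner = H(7a 0d 36 66 63) = 86; tag = H(10 67 5c 86) = 59
m3: inner = H(7a 0d 36 8e 94) = df; tag = H(10 67 5c df) = b2
m4: inner = H(7a 0d 36 76 22) = 55; tag = H(10 67 5c 55) = 28

1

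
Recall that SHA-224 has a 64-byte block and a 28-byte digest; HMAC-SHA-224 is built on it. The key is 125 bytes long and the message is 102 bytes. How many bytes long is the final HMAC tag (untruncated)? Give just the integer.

The tag is one SHA-224 digest: 28 bytes.

28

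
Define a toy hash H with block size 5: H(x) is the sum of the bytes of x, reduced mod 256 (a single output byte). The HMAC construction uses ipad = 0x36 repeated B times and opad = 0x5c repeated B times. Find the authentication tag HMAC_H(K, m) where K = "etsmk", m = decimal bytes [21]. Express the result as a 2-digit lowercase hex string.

Key "etsmk" = 65 74 73 6d 6b is exactly B = 5 bytes: K' = 65 74 73 6d 6b.
K' ⊕ ipad = 53 42 45 5b 5d.  K' ⊕ opad = 39 28 2f 31 37.
Inner input = (K'⊕ipad) ∥ m = 53 42 45 5b 5d ∥ 15.
Inner hash: sum = 83+66+69+91+93+21 = 423; mod 256 = 167 → a7.
Outer input = (K'⊕opad) ∥ inner = 39 28 2f 31 37 ∥ a7.
Outer hash (tag): sum = 57+40+47+49+55+167 = 415; mod 256 = 159 → 9f.

9f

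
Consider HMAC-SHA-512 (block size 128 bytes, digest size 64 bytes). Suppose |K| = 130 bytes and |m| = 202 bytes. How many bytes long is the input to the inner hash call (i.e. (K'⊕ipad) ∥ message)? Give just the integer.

330

Key is 130 > 128 bytes, so it is hashed to 64 bytes then zero-padded to 128: |K'| = 128.
Inner input = (K'⊕ipad) ∥ m → 128 + 202 = 330 bytes.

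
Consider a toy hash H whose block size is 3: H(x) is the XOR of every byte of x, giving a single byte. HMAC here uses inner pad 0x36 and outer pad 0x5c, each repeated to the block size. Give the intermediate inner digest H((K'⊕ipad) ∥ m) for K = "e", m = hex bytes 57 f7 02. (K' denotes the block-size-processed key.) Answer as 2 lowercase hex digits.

f1

Key "e" = 65 is 1 byte ≤ B = 3; zero-pad to 3 bytes: K' = 65 00 00.
K' ⊕ ipad = 53 36 36.
Inner input = 53 36 36 ∥ 57 f7 02.
Inner hash: XOR 53⊕36⊕36⊕57⊕f7⊕02 = f1.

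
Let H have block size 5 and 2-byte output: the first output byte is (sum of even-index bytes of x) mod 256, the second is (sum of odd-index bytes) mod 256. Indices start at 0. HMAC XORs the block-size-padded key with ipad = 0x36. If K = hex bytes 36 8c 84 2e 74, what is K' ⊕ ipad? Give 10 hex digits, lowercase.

00bab21842

Key hex bytes 36 8c 84 2e 74 is exactly B = 5 bytes: K' = 36 8c 84 2e 74.
XOR each byte with 0x36: 36⊕36=00, 8c⊕36=ba, 84⊕36=b2, 2e⊕36=18, 74⊕36=42.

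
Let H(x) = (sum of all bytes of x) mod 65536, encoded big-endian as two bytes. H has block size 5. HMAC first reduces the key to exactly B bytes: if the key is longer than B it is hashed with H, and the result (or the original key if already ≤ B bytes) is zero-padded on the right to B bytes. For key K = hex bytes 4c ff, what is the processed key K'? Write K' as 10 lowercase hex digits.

4cff000000

Key hex bytes 4c ff is 2 bytes ≤ B = 5; zero-pad to 5 bytes: K' = 4c ff 00 00 00.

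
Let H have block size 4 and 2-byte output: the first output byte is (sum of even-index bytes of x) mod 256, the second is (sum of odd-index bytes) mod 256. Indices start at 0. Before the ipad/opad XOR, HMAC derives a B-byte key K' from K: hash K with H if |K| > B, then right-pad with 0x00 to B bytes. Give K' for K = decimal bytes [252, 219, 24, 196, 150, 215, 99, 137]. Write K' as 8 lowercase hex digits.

|K| = 8 > B = 4, so first hash the key.
H(K): even-index sum = 525 mod 256 = 13; odd-index sum = 767 mod 256 = 255 → 0d ff.
Zero-pad H(K) = 0d ff to 4 bytes: K' = 0d ff 00 00.

0dff0000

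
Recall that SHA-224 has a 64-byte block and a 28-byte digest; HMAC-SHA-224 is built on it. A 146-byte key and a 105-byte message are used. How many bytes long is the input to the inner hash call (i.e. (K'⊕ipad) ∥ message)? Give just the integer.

Key is 146 > 64 bytes, so it is hashed to 28 bytes then zero-padded to 64: |K'| = 64.
Inner input = (K'⊕ipad) ∥ m → 64 + 105 = 169 bytes.

169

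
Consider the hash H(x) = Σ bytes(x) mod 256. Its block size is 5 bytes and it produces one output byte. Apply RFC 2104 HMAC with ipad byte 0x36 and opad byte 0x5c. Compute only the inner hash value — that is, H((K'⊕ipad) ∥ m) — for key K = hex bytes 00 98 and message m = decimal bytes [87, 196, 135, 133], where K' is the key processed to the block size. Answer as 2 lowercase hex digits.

ad

Key hex bytes 00 98 is 2 bytes ≤ B = 5; zero-pad to 5 bytes: K' = 00 98 00 00 00.
K' ⊕ ipad = 36 ae 36 36 36.
Inner input = 36 ae 36 36 36 ∥ 57 c4 87 85.
Inner hash: sum = 54+174+54+54+54+87+196+135+133 = 941; mod 256 = 173 → ad.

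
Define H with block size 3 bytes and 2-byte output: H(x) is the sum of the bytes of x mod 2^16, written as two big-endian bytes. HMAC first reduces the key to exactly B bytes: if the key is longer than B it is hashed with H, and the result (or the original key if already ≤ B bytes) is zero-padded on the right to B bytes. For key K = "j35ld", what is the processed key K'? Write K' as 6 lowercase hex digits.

01a200

|K| = 5 > B = 3, so first hash the key.
H(K): sum = 106+51+53+108+100 = 418 → 01 a2.
Zero-pad H(K) = 01 a2 to 3 bytes: K' = 01 a2 00.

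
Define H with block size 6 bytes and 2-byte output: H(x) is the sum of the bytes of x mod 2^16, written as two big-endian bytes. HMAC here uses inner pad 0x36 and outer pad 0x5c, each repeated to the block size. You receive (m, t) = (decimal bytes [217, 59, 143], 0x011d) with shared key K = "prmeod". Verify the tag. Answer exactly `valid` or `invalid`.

invalid

Key "prmeod" = 70 72 6d 65 6f 64 is exactly B = 6 bytes: K' = 70 72 6d 65 6f 64.
K' ⊕ ipad = 46 44 5b 53 59 52; K' ⊕ opad = 2c 2e 31 39 33 38.
Inner hash: sum = 70+68+91+83+89+82+217+59+143 = 902 → 03 86.
Outer hash (recomputed tag): sum = 44+46+49+57+51+56+3+134 = 440 → 01 b8.
Recomputed tag = 01b8; claimed = 011d → mismatch.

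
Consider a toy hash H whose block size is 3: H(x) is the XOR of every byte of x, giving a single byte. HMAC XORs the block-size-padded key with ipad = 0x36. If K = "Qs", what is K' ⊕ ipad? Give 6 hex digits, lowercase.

674536

Key "Qs" = 51 73 is 2 bytes ≤ B = 3; zero-pad to 3 bytes: K' = 51 73 00.
XOR each byte with 0x36: 51⊕36=67, 73⊕36=45, 00⊕36=36.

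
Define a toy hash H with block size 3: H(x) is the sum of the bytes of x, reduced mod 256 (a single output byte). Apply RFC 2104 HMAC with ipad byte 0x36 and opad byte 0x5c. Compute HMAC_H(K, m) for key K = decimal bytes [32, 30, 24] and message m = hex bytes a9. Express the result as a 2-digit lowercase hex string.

Key decimal bytes [32, 30, 24] = 20 1e 18 is exactly B = 3 bytes: K' = 20 1e 18.
K' ⊕ ipad = 16 28 2e.  K' ⊕ opad = 7c 42 44.
Inner input = (K'⊕ipad) ∥ m = 16 28 2e ∥ a9.
Inner hash: sum = 22+40+46+169 = 277; mod 256 = 21 → 15.
Outer input = (K'⊕opad) ∥ inner = 7c 42 44 ∥ 15.
Outer hash (tag): sum = 124+66+68+21 = 279; mod 256 = 23 → 17.

17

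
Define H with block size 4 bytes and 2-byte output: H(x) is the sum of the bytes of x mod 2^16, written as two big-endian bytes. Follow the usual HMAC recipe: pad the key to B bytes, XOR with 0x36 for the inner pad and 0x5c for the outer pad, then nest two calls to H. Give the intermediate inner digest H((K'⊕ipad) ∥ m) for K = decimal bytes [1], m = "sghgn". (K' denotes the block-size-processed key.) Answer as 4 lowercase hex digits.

Key decimal bytes [1] = 01 is 1 byte ≤ B = 4; zero-pad to 4 bytes: K' = 01 00 00 00.
K' ⊕ ipad = 37 36 36 36.
Inner input = 37 36 36 36 ∥ 73 67 68 67 6e.
Inner hash: sum = 55+54+54+54+115+103+104+103+110 = 752 → 02 f0.

02f0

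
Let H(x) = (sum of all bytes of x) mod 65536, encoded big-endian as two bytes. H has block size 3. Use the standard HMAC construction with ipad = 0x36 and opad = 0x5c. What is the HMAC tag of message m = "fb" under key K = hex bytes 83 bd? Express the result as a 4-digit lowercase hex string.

025c

Key hex bytes 83 bd is 2 bytes ≤ B = 3; zero-pad to 3 bytes: K' = 83 bd 00.
K' ⊕ ipad = b5 8b 36.  K' ⊕ opad = df e1 5c.
Inner input = (K'⊕ipad) ∥ m = b5 8b 36 ∥ 66 62.
Inner hash: sum = 181+139+54+102+98 = 574 → 02 3e.
Outer input = (K'⊕opad) ∥ inner = df e1 5c ∥ 02 3e.
Outer hash (tag): sum = 223+225+92+2+62 = 604 → 02 5c.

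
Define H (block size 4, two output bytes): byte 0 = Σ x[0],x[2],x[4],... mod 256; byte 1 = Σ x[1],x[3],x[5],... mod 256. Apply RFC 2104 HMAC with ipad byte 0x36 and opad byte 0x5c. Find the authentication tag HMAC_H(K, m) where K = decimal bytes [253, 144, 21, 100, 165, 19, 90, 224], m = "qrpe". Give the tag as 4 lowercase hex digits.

e7f5

Key decimal bytes [253, 144, 21, 100, 165, 19, 90, 224] = fd 90 15 64 a5 13 5a e0 is 8 bytes > B = 4, so hash it first: H(key) = 11 e7, then zero-pad to 4 bytes: K' = 11 e7 00 00.
K' ⊕ ipad = 27 d1 36 36.  K' ⊕ opad = 4d bb 5c 5c.
Inner input = (K'⊕ipad) ∥ m = 27 d1 36 36 ∥ 71 72 70 65.
Inner hash: even-index sum = 318 mod 256 = 62; odd-index sum = 478 mod 256 = 222 → 3e de.
Outer input = (K'⊕opad) ∥ inner = 4d bb 5c 5c ∥ 3e de.
Outer hash (tag): even-index sum = 231 mod 256 = 231; odd-index sum = 501 mod 256 = 245 → e7 f5.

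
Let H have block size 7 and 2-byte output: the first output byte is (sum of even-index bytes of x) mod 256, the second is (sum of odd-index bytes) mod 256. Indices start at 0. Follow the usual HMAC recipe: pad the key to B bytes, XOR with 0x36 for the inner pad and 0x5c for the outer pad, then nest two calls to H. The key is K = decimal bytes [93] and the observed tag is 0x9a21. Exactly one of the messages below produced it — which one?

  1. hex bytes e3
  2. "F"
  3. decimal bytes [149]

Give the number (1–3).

Key decimal bytes [93] = 5d is 1 byte ≤ B = 7; zero-pad to 7 bytes: K' = 5d 00 00 00 00 00 00.
K' ⊕ ipad = 6b 36 36 36 36 36 36; K' ⊕ opad = 01 5c 5c 5c 5c 5c 5c.
m1: inner = H(6b 36 36 36 36 36 36 e3) = 0d 85; tag = H(01 5c 5c 5c 5c 5c 5c 0d 85) = 9a21 ← matches
m2: inner = H(6b 36 36 36 36 36 36 46) = 0d e8; tag = H(01 5c 5c 5c 5c 5c 5c 0d e8) = fd21
m3: inner = H(6b 36 36 36 36 36 36 95) = 0d 37; tag = H(01 5c 5c 5c 5c 5c 5c 0d 37) = 4c21

1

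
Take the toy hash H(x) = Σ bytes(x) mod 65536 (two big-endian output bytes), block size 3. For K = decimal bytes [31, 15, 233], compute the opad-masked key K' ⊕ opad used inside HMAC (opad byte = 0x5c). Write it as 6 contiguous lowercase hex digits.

4353b5

Key decimal bytes [31, 15, 233] = 1f 0f e9 is exactly B = 3 bytes: K' = 1f 0f e9.
XOR each byte with 0x5c: 1f⊕5c=43, 0f⊕5c=53, e9⊕5c=b5.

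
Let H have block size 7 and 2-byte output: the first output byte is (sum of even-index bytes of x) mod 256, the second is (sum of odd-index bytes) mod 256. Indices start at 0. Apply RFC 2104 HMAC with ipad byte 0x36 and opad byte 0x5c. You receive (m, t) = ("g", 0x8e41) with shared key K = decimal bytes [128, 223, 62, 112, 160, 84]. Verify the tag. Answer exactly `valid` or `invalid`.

Key decimal bytes [128, 223, 62, 112, 160, 84] = 80 df 3e 70 a0 54 is 6 bytes ≤ B = 7; zero-pad to 7 bytes: K' = 80 df 3e 70 a0 54 00.
K' ⊕ ipad = b6 e9 08 46 96 62 36; K' ⊕ opad = dc 83 62 2c fc 08 5c.
Inner hash: even-index sum = 394 mod 256 = 138; odd-index sum = 504 mod 256 = 248 → 8a f8.
Outer hash (recomputed tag): even-index sum = 910 mod 256 = 142; odd-index sum = 321 mod 256 = 65 → 8e 41.
Recomputed tag = 8e41; claimed = 8e41 → match.

valid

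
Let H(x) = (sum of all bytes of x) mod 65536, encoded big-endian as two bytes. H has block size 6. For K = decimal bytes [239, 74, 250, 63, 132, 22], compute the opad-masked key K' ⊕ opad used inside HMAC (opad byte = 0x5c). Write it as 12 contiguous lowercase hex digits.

Key decimal bytes [239, 74, 250, 63, 132, 22] = ef 4a fa 3f 84 16 is exactly B = 6 bytes: K' = ef 4a fa 3f 84 16.
XOR each byte with 0x5c: ef⊕5c=b3, 4a⊕5c=16, fa⊕5c=a6, 3f⊕5c=63, 84⊕5c=d8, 16⊕5c=4a.

b316a663d84a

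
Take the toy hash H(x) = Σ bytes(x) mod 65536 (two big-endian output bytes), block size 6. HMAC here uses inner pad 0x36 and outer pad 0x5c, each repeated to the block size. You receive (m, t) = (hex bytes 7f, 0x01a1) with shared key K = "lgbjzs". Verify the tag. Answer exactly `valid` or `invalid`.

Key "lgbjzs" = 6c 67 62 6a 7a 73 is exactly B = 6 bytes: K' = 6c 67 62 6a 7a 73.
K' ⊕ ipad = 5a 51 54 5c 4c 45; K' ⊕ opad = 30 3b 3e 36 26 2f.
Inner hash: sum = 90+81+84+92+76+69+127 = 619 → 02 6b.
Outer hash (recomputed tag): sum = 48+59+62+54+38+47+2+107 = 417 → 01 a1.
Recomputed tag = 01a1; claimed = 01a1 → match.

valid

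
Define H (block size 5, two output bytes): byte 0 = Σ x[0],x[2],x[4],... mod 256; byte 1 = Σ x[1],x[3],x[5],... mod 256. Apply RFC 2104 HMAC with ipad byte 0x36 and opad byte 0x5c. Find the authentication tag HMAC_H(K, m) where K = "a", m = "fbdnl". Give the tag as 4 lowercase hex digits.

Key "a" = 61 is 1 byte ≤ B = 5; zero-pad to 5 bytes: K' = 61 00 00 00 00.
K' ⊕ ipad = 57 36 36 36 36.  K' ⊕ opad = 3d 5c 5c 5c 5c.
Inner input = (K'⊕ipad) ∥ m = 57 36 36 36 36 ∥ 66 62 64 6e 6c.
Inner hash: even-index sum = 403 mod 256 = 147; odd-index sum = 418 mod 256 = 162 → 93 a2.
Outer input = (K'⊕opad) ∥ inner = 3d 5c 5c 5c 5c ∥ 93 a2.
Outer hash (tag): even-index sum = 407 mod 256 = 151; odd-index sum = 331 mod 256 = 75 → 97 4b.

974b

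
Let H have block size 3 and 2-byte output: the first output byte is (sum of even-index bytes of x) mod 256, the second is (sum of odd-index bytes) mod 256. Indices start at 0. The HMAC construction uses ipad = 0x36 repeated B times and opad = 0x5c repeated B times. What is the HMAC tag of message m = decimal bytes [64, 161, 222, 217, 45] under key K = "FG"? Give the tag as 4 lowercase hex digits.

323b

Key "FG" = 46 47 is 2 bytes ≤ B = 3; zero-pad to 3 bytes: K' = 46 47 00.
K' ⊕ ipad = 70 71 36.  K' ⊕ opad = 1a 1b 5c.
Inner input = (K'⊕ipad) ∥ m = 70 71 36 ∥ 40 a1 de d9 2d.
Inner hash: even-index sum = 544 mod 256 = 32; odd-index sum = 444 mod 256 = 188 → 20 bc.
Outer input = (K'⊕opad) ∥ inner = 1a 1b 5c ∥ 20 bc.
Outer hash (tag): even-index sum = 306 mod 256 = 50; odd-index sum = 59 mod 256 = 59 → 32 3b.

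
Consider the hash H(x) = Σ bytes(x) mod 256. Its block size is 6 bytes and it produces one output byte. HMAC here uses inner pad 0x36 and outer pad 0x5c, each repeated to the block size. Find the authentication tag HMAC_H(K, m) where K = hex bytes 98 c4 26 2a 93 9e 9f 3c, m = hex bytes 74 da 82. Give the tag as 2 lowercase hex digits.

Key hex bytes 98 c4 26 2a 93 9e 9f 3c is 8 bytes > B = 6, so hash it first: H(key) = b8, then zero-pad to 6 bytes: K' = b8 00 00 00 00 00.
K' ⊕ ipad = 8e 36 36 36 36 36.  K' ⊕ opad = e4 5c 5c 5c 5c 5c.
Inner input = (K'⊕ipad) ∥ m = 8e 36 36 36 36 36 ∥ 74 da 82.
Inner hash: sum = 142+54+54+54+54+54+116+218+130 = 876; mod 256 = 108 → 6c.
Outer input = (K'⊕opad) ∥ inner = e4 5c 5c 5c 5c 5c ∥ 6c.
Outer hash (tag): sum = 228+92+92+92+92+92+108 = 796; mod 256 = 28 → 1c.

1c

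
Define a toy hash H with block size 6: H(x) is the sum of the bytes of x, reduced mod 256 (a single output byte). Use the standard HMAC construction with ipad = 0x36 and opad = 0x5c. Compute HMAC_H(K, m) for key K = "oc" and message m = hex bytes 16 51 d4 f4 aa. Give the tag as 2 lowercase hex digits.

41

Key "oc" = 6f 63 is 2 bytes ≤ B = 6; zero-pad to 6 bytes: K' = 6f 63 00 00 00 00.
K' ⊕ ipad = 59 55 36 36 36 36.  K' ⊕ opad = 33 3f 5c 5c 5c 5c.
Inner input = (K'⊕ipad) ∥ m = 59 55 36 36 36 36 ∥ 16 51 d4 f4 aa.
Inner hash: sum = 89+85+54+54+54+54+22+81+212+244+170 = 1119; mod 256 = 95 → 5f.
Outer input = (K'⊕opad) ∥ inner = 33 3f 5c 5c 5c 5c ∥ 5f.
Outer hash (tag): sum = 51+63+92+92+92+92+95 = 577; mod 256 = 65 → 41.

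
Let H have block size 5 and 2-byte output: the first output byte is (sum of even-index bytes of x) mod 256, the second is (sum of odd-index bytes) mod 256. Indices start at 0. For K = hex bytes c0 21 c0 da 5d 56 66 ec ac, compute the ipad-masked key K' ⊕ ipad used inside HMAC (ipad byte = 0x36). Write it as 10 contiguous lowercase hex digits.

Key hex bytes c0 21 c0 da 5d 56 66 ec ac is 9 bytes > B = 5, so hash it first: H(key) = ef 3d, then zero-pad to 5 bytes: K' = ef 3d 00 00 00.
XOR each byte with 0x36: ef⊕36=d9, 3d⊕36=0b, 00⊕36=36, 00⊕36=36, 00⊕36=36.

d90b363636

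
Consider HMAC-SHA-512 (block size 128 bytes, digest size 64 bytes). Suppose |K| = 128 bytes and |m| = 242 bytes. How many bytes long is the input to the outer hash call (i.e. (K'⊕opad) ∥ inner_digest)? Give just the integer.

192

Key is 128 ≤ 128 bytes, zero-padded: |K'| = 128.
Outer input = (K'⊕opad) ∥ H(inner) → 128 + 64 = 192 bytes.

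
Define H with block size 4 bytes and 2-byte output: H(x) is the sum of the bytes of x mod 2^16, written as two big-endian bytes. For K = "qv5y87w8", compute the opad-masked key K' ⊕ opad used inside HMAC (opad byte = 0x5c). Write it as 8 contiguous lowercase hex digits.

Key "qv5y87w8" = 71 76 35 79 38 37 77 38 is 8 bytes > B = 4, so hash it first: H(key) = 02 b3, then zero-pad to 4 bytes: K' = 02 b3 00 00.
XOR each byte with 0x5c: 02⊕5c=5e, b3⊕5c=ef, 00⊕5c=5c, 00⊕5c=5c.

5eef5c5c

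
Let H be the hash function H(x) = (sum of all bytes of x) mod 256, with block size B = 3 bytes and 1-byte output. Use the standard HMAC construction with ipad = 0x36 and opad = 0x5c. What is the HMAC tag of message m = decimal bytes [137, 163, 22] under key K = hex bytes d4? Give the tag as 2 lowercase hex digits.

d0

Key hex bytes d4 is 1 byte ≤ B = 3; zero-pad to 3 bytes: K' = d4 00 00.
K' ⊕ ipad = e2 36 36.  K' ⊕ opad = 88 5c 5c.
Inner input = (K'⊕ipad) ∥ m = e2 36 36 ∥ 89 a3 16.
Inner hash: sum = 226+54+54+137+163+22 = 656; mod 256 = 144 → 90.
Outer input = (K'⊕opad) ∥ inner = 88 5c 5c ∥ 90.
Outer hash (tag): sum = 136+92+92+144 = 464; mod 256 = 208 → d0.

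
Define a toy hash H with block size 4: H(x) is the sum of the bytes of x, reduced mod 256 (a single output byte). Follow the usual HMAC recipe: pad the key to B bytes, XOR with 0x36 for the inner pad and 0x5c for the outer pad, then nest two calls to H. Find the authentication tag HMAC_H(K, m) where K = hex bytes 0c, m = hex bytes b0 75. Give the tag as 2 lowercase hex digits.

Key hex bytes 0c is 1 byte ≤ B = 4; zero-pad to 4 bytes: K' = 0c 00 00 00.
K' ⊕ ipad = 3a 36 36 36.  K' ⊕ opad = 50 5c 5c 5c.
Inner input = (K'⊕ipad) ∥ m = 3a 36 36 36 ∥ b0 75.
Inner hash: sum = 58+54+54+54+176+117 = 513; mod 256 = 1 → 01.
Outer input = (K'⊕opad) ∥ inner = 50 5c 5c 5c ∥ 01.
Outer hash (tag): sum = 80+92+92+92+1 = 357; mod 256 = 101 → 65.

65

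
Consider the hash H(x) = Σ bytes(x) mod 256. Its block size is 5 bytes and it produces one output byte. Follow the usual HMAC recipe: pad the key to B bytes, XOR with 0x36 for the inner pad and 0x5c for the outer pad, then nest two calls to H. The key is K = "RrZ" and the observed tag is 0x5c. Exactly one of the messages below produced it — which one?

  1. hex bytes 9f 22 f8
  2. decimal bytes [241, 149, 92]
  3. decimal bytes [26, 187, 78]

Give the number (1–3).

Key "RrZ" = 52 72 5a is 3 bytes ≤ B = 5; zero-pad to 5 bytes: K' = 52 72 5a 00 00.
K' ⊕ ipad = 64 44 6c 36 36; K' ⊕ opad = 0e 2e 06 5c 5c.
m1: inner = H(64 44 6c 36 36 9f 22 f8) = 39; tag = H(0e 2e 06 5c 5c 39) = 33
m2: inner = H(64 44 6c 36 36 f1 95 5c) = 62; tag = H(0e 2e 06 5c 5c 62) = 5c ← matches
m3: inner = H(64 44 6c 36 36 1a bb 4e) = a3; tag = H(0e 2e 06 5c 5c a3) = 9d

2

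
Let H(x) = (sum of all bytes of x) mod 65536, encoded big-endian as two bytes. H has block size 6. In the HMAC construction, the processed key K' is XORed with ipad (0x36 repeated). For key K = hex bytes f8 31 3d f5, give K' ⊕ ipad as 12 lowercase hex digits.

ce070bc33636

Key hex bytes f8 31 3d f5 is 4 bytes ≤ B = 6; zero-pad to 6 bytes: K' = f8 31 3d f5 00 00.
XOR each byte with 0x36: f8⊕36=ce, 31⊕36=07, 3d⊕36=0b, f5⊕36=c3, 00⊕36=36, 00⊕36=36.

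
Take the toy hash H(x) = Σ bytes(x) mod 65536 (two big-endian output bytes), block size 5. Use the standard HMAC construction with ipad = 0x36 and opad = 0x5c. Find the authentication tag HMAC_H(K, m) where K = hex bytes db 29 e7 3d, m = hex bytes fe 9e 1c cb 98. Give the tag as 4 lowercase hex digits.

Key hex bytes db 29 e7 3d is 4 bytes ≤ B = 5; zero-pad to 5 bytes: K' = db 29 e7 3d 00.
K' ⊕ ipad = ed 1f d1 0b 36.  K' ⊕ opad = 87 75 bb 61 5c.
Inner input = (K'⊕ipad) ∥ m = ed 1f d1 0b 36 ∥ fe 9e 1c cb 98.
Inner hash: sum = 237+31+209+11+54+254+158+28+203+152 = 1337 → 05 39.
Outer input = (K'⊕opad) ∥ inner = 87 75 bb 61 5c ∥ 05 39.
Outer hash (tag): sum = 135+117+187+97+92+5+57 = 690 → 02 b2.

02b2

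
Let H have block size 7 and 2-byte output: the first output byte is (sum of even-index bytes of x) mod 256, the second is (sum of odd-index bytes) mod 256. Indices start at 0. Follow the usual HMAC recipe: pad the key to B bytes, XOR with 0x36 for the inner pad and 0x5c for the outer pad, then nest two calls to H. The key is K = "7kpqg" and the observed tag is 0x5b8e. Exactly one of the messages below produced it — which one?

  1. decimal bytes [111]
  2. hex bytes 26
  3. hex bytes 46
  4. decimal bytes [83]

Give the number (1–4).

Key "7kpqg" = 37 6b 70 71 67 is 5 bytes ≤ B = 7; zero-pad to 7 bytes: K' = 37 6b 70 71 67 00 00.
K' ⊕ ipad = 01 5d 46 47 51 36 36; K' ⊕ opad = 6b 37 2c 2d 3b 5c 5c.
m1: inner = H(01 5d 46 47 51 36 36 6f) = ce 49; tag = H(6b 37 2c 2d 3b 5c 5c ce 49) = 778e
m2: inner = H(01 5d 46 47 51 36 36 26) = ce 00; tag = H(6b 37 2c 2d 3b 5c 5c ce 00) = 2e8e
m3: inner = H(01 5d 46 47 51 36 36 46) = ce 20; tag = H(6b 37 2c 2d 3b 5c 5c ce 20) = 4e8e
m4: inner = H(01 5d 46 47 51 36 36 53) = ce 2d; tag = H(6b 37 2c 2d 3b 5c 5c ce 2d) = 5b8e ← matches

4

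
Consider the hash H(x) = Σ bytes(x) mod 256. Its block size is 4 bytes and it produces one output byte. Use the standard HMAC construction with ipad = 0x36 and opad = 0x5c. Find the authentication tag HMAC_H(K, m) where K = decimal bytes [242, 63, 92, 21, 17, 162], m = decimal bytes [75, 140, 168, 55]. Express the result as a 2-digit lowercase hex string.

Key decimal bytes [242, 63, 92, 21, 17, 162] = f2 3f 5c 15 11 a2 is 6 bytes > B = 4, so hash it first: H(key) = 55, then zero-pad to 4 bytes: K' = 55 00 00 00.
K' ⊕ ipad = 63 36 36 36.  K' ⊕ opad = 09 5c 5c 5c.
Inner input = (K'⊕ipad) ∥ m = 63 36 36 36 ∥ 4b 8c a8 37.
Inner hash: sum = 99+54+54+54+75+140+168+55 = 699; mod 256 = 187 → bb.
Outer input = (K'⊕opad) ∥ inner = 09 5c 5c 5c ∥ bb.
Outer hash (tag): sum = 9+92+92+92+187 = 472; mod 256 = 216 → d8.

d8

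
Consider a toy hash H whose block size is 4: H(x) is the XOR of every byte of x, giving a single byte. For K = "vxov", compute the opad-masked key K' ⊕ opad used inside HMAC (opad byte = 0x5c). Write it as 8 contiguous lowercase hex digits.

Key "vxov" = 76 78 6f 76 is exactly B = 4 bytes: K' = 76 78 6f 76.
XOR each byte with 0x5c: 76⊕5c=2a, 78⊕5c=24, 6f⊕5c=33, 76⊕5c=2a.

2a24332a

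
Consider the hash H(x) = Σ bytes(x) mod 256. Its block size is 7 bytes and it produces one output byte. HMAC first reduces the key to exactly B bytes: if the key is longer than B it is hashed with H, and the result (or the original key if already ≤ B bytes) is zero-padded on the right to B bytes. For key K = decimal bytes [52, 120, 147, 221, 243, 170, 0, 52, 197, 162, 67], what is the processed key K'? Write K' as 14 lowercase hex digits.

|K| = 11 > B = 7, so first hash the key.
H(K): sum = 52+120+147+221+243+170+0+52+197+162+67 = 1431; mod 256 = 151 → 97.
Zero-pad H(K) = 97 to 7 bytes: K' = 97 00 00 00 00 00 00.

97000000000000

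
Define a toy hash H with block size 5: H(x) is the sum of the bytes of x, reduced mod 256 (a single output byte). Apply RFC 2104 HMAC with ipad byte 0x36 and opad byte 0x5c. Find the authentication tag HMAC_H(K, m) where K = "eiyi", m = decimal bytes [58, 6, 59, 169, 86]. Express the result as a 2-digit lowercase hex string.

34

Key "eiyi" = 65 69 79 69 is 4 bytes ≤ B = 5; zero-pad to 5 bytes: K' = 65 69 79 69 00.
K' ⊕ ipad = 53 5f 4f 5f 36.  K' ⊕ opad = 39 35 25 35 5c.
Inner input = (K'⊕ipad) ∥ m = 53 5f 4f 5f 36 ∥ 3a 06 3b a9 56.
Inner hash: sum = 83+95+79+95+54+58+6+59+169+86 = 784; mod 256 = 16 → 10.
Outer input = (K'⊕opad) ∥ inner = 39 35 25 35 5c ∥ 10.
Outer hash (tag): sum = 57+53+37+53+92+16 = 308; mod 256 = 52 → 34.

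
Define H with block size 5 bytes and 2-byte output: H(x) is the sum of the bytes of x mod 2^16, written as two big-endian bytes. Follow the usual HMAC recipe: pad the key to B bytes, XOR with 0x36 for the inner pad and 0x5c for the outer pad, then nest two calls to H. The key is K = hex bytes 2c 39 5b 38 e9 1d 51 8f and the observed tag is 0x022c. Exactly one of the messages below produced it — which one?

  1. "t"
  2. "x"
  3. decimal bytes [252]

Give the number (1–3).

Key hex bytes 2c 39 5b 38 e9 1d 51 8f is 8 bytes > B = 5, so hash it first: H(key) = 02 de, then zero-pad to 5 bytes: K' = 02 de 00 00 00.
K' ⊕ ipad = 34 e8 36 36 36; K' ⊕ opad = 5e 82 5c 5c 5c.
m1: inner = H(34 e8 36 36 36 74) = 02 32; tag = H(5e 82 5c 5c 5c 02 32) = 0228
m2: inner = H(34 e8 36 36 36 78) = 02 36; tag = H(5e 82 5c 5c 5c 02 36) = 022c ← matches
m3: inner = H(34 e8 36 36 36 fc) = 02 ba; tag = H(5e 82 5c 5c 5c 02 ba) = 02b0

2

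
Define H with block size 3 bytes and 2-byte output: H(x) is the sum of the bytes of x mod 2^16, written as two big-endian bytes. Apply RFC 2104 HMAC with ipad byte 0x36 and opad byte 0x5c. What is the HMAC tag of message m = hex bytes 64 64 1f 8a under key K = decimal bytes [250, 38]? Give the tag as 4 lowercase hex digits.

0201

Key decimal bytes [250, 38] = fa 26 is 2 bytes ≤ B = 3; zero-pad to 3 bytes: K' = fa 26 00.
K' ⊕ ipad = cc 10 36.  K' ⊕ opad = a6 7a 5c.
Inner input = (K'⊕ipad) ∥ m = cc 10 36 ∥ 64 64 1f 8a.
Inner hash: sum = 204+16+54+100+100+31+138 = 643 → 02 83.
Outer input = (K'⊕opad) ∥ inner = a6 7a 5c ∥ 02 83.
Outer hash (tag): sum = 166+122+92+2+131 = 513 → 02 01.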